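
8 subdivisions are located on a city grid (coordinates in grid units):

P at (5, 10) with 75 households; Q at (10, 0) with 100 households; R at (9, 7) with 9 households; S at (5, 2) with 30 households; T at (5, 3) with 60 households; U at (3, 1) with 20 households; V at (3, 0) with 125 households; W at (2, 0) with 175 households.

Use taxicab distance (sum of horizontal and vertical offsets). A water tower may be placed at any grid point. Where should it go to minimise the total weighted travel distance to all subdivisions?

Manhattan distance separates: Σwᵢ(|x−xᵢ|+|y−yᵢ|) = Σwᵢ|x−xᵢ| + Σwᵢ|y−yᵢ|, so x and y are optimised independently as 1-D weighted medians.
Total weight W = 594; half = 297.
x-coordinate, sorted with cumulative weight:
  x=2 (W, w=175) cum 175
  x=3 (U, w=20) cum 195
  x=3 (V, w=125) cum 320  ← median
  x=5 (P, w=75) cum 395
  x=5 (S, w=30) cum 425
  x=5 (T, w=60) cum 485
  x=9 (R, w=9) cum 494
  x=10 (Q, w=100) cum 594
⇒ x* = 3
y-coordinate, sorted with cumulative weight:
  y=0 (Q, w=100) cum 100
  y=0 (V, w=125) cum 225
  y=0 (W, w=175) cum 400  ← median
  y=1 (U, w=20) cum 420
  y=2 (S, w=30) cum 450
  y=3 (T, w=60) cum 510
  y=7 (R, w=9) cum 519
  y=10 (P, w=75) cum 594
⇒ y* = 0

(3, 0)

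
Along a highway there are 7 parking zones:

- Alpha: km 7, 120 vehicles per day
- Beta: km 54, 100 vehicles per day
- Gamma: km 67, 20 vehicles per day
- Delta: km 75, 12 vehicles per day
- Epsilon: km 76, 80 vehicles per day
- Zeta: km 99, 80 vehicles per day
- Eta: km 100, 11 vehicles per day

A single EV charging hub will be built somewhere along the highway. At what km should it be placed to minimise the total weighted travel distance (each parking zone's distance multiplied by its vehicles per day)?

x = 54

For a sum of weighted absolute distances on a line, the optimum is the weighted median (not the mean). Total weight W = 423; half-weight = 211.5.
Sort by position and accumulate weight:
  km 7 (Alpha, w=120) → cum 120
  km 54 (Beta, w=100) → cum 220  ≥ 211.5 → median here
  km 67 (Gamma, w=20) → cum 240
  km 75 (Delta, w=12) → cum 252
  km 76 (Epsilon, w=80) → cum 332
  km 99 (Zeta, w=80) → cum 412
  km 100 (Eta, w=11) → cum 423
Optimal location: km 54.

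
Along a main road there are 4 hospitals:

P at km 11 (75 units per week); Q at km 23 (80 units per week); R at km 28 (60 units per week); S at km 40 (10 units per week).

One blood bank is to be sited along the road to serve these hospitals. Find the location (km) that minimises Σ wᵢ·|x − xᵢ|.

x = 23

For a sum of weighted absolute distances on a line, the optimum is the weighted median (not the mean). Total weight W = 225; half-weight = 112.5.
Sort by position and accumulate weight:
  km 11 (P, w=75) → cum 75
  km 23 (Q, w=80) → cum 155  ≥ 112.5 → median here
  km 28 (R, w=60) → cum 215
  km 40 (S, w=10) → cum 225
Optimal location: km 23.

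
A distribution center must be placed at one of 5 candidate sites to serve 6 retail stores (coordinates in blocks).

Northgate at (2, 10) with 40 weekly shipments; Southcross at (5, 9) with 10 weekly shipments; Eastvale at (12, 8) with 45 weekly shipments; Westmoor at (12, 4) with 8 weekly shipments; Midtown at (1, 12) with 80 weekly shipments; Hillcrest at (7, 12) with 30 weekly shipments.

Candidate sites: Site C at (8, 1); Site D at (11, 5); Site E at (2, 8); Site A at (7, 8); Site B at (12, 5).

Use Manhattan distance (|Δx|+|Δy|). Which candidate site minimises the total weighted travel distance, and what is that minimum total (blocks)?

Site E, total 1352 blocks

Total weighted distance at each candidate:
  Site C (8, 1): total = 3061
  Site D (11, 5): total = 2546
  Site E (2, 8): total = 1352
  Site A (7, 8): total = 1527
  Site B (12, 5): total = 2653
Minimum is at Site E with total 1352 blocks.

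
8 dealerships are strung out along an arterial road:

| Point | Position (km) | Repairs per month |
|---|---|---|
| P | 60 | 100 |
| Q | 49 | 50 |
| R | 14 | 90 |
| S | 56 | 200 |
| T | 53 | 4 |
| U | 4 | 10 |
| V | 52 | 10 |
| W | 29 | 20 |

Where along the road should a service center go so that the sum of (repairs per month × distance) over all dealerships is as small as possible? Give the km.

x = 56

For a sum of weighted absolute distances on a line, the optimum is the weighted median (not the mean). Total weight W = 484; half-weight = 242.
Sort by position and accumulate weight:
  km 4 (U, w=10) → cum 10
  km 14 (R, w=90) → cum 100
  km 29 (W, w=20) → cum 120
  km 49 (Q, w=50) → cum 170
  km 52 (V, w=10) → cum 180
  km 53 (T, w=4) → cum 184
  km 56 (S, w=200) → cum 384  ≥ 242 → median here
  km 60 (P, w=100) → cum 484
Optimal location: km 56.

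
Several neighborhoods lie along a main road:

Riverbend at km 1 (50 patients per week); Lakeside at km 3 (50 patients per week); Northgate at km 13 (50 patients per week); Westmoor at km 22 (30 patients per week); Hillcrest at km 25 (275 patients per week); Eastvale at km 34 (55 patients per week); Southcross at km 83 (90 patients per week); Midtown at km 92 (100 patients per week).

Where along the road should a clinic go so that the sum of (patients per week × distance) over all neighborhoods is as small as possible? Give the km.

For a sum of weighted absolute distances on a line, the optimum is the weighted median (not the mean). Total weight W = 700; half-weight = 350.
Sort by position and accumulate weight:
  km 1 (Riverbend, w=50) → cum 50
  km 3 (Lakeside, w=50) → cum 100
  km 13 (Northgate, w=50) → cum 150
  km 22 (Westmoor, w=30) → cum 180
  km 25 (Hillcrest, w=275) → cum 455  ≥ 350 → median here
  km 34 (Eastvale, w=55) → cum 510
  km 83 (Southcross, w=90) → cum 600
  km 92 (Midtown, w=100) → cum 700
Optimal location: km 25.

x = 25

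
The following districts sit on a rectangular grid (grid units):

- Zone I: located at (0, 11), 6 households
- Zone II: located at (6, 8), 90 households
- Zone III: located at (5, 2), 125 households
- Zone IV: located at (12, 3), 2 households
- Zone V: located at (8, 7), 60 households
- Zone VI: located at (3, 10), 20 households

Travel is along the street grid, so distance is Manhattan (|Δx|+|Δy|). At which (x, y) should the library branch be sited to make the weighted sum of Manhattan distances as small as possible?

Manhattan distance separates: Σwᵢ(|x−xᵢ|+|y−yᵢ|) = Σwᵢ|x−xᵢ| + Σwᵢ|y−yᵢ|, so x and y are optimised independently as 1-D weighted medians.
Total weight W = 303; half = 151.5.
x-coordinate, sorted with cumulative weight:
  x=0 (Zone I, w=6) cum 6
  x=3 (Zone VI, w=20) cum 26
  x=5 (Zone III, w=125) cum 151
  x=6 (Zone II, w=90) cum 241  ← median
  x=8 (Zone V, w=60) cum 301
  x=12 (Zone IV, w=2) cum 303
⇒ x* = 6
y-coordinate, sorted with cumulative weight:
  y=2 (Zone III, w=125) cum 125
  y=3 (Zone IV, w=2) cum 127
  y=7 (Zone V, w=60) cum 187  ← median
  y=8 (Zone II, w=90) cum 277
  y=10 (Zone VI, w=20) cum 297
  y=11 (Zone I, w=6) cum 303
⇒ y* = 7

(6, 7)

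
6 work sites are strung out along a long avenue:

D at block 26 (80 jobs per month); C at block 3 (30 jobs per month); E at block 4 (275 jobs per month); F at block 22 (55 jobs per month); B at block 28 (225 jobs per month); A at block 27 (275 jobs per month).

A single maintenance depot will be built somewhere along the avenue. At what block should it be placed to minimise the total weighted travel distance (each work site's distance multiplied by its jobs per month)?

x = 27

For a sum of weighted absolute distances on a line, the optimum is the weighted median (not the mean). Total weight W = 940; half-weight = 470.
Sort by position and accumulate weight:
  block 3 (C, w=30) → cum 30
  block 4 (E, w=275) → cum 305
  block 22 (F, w=55) → cum 360
  block 26 (D, w=80) → cum 440
  block 27 (A, w=275) → cum 715  ≥ 470 → median here
  block 28 (B, w=225) → cum 940
Optimal location: block 27.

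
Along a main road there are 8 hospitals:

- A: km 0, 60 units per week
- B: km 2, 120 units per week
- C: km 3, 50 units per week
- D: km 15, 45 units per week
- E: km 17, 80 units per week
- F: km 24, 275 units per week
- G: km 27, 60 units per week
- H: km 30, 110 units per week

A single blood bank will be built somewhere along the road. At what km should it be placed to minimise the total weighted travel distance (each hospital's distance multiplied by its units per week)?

For a sum of weighted absolute distances on a line, the optimum is the weighted median (not the mean). Total weight W = 800; half-weight = 400.
Sort by position and accumulate weight:
  km 0 (A, w=60) → cum 60
  km 2 (B, w=120) → cum 180
  km 3 (C, w=50) → cum 230
  km 15 (D, w=45) → cum 275
  km 17 (E, w=80) → cum 355
  km 24 (F, w=275) → cum 630  ≥ 400 → median here
  km 27 (G, w=60) → cum 690
  km 30 (H, w=110) → cum 800
Optimal location: km 24.

x = 24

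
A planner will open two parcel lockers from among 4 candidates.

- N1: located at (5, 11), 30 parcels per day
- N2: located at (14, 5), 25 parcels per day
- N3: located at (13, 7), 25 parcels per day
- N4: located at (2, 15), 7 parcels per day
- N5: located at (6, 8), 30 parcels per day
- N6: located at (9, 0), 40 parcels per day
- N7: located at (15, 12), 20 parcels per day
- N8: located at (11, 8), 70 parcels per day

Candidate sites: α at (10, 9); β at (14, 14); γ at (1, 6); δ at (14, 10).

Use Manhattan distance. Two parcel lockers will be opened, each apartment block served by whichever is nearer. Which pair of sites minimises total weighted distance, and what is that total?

Evaluate every pair (each demand assigned to the nearer of the two):
  {α, δ}: total = 1283
  {α, β}: total = 1376
  {α, γ}: total = 1455
  {γ, δ}: total = 1745
  {β, δ}: total = 1926
  {β, γ}: total = 2225
Best pair: {α, δ} with total 1283.

{α, δ}, total 1283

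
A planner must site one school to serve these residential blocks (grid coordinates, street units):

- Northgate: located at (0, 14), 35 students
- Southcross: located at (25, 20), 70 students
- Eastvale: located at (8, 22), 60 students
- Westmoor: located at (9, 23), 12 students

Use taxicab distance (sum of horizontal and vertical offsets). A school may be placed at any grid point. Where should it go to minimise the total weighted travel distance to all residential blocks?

Manhattan distance separates: Σwᵢ(|x−xᵢ|+|y−yᵢ|) = Σwᵢ|x−xᵢ| + Σwᵢ|y−yᵢ|, so x and y are optimised independently as 1-D weighted medians.
Total weight W = 177; half = 88.5.
x-coordinate, sorted with cumulative weight:
  x=0 (Northgate, w=35) cum 35
  x=8 (Eastvale, w=60) cum 95  ← median
  x=9 (Westmoor, w=12) cum 107
  x=25 (Southcross, w=70) cum 177
⇒ x* = 8
y-coordinate, sorted with cumulative weight:
  y=14 (Northgate, w=35) cum 35
  y=20 (Southcross, w=70) cum 105  ← median
  y=22 (Eastvale, w=60) cum 165
  y=23 (Westmoor, w=12) cum 177
⇒ y* = 20

(8, 20)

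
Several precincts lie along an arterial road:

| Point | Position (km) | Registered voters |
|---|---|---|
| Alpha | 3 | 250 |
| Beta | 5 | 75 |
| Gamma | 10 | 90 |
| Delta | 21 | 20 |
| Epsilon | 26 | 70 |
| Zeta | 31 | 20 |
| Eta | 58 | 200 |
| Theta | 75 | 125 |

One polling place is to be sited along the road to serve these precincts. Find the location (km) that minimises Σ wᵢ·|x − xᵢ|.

For a sum of weighted absolute distances on a line, the optimum is the weighted median (not the mean). Total weight W = 850; half-weight = 425.
Sort by position and accumulate weight:
  km 3 (Alpha, w=250) → cum 250
  km 5 (Beta, w=75) → cum 325
  km 10 (Gamma, w=90) → cum 415
  km 21 (Delta, w=20) → cum 435  ≥ 425 → median here
  km 26 (Epsilon, w=70) → cum 505
  km 31 (Zeta, w=20) → cum 525
  km 58 (Eta, w=200) → cum 725
  km 75 (Theta, w=125) → cum 850
Optimal location: km 21.

x = 21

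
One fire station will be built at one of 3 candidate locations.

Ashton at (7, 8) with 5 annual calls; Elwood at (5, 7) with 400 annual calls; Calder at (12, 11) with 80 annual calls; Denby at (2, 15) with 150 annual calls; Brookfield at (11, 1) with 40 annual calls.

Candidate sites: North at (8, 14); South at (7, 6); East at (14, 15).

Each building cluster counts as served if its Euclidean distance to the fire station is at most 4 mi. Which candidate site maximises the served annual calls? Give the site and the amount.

South, covering 405

Coverage radius r = 4 mi; a point is covered iff (Δx)²+(Δy)² ≤ 4² = 16.
  North (8, 14): covers {none} → 0
  South (7, 6): covers {Ashton, Elwood} → 405
  East (14, 15): covers {none} → 0
Maximum coverage at South: 405 annual calls.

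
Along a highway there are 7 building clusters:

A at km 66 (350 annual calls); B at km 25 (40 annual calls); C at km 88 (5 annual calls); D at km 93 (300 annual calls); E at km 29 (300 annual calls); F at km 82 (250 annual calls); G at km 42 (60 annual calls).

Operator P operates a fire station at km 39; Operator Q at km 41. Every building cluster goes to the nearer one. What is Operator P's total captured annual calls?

The indifferent point is the midpoint (39+41)/2 = 40; building clusters left of it (closer to Operator P at 39) go to Operator P, those right go to Operator Q.
  B at 25 (w=40) → Operator P
  E at 29 (w=300) → Operator P
  G at 42 (w=60) → Operator Q
  A at 66 (w=350) → Operator Q
  F at 82 (w=250) → Operator Q
  C at 88 (w=5) → Operator Q
  D at 93 (w=300) → Operator Q
Operator P captures 340; Operator Q captures 965.

340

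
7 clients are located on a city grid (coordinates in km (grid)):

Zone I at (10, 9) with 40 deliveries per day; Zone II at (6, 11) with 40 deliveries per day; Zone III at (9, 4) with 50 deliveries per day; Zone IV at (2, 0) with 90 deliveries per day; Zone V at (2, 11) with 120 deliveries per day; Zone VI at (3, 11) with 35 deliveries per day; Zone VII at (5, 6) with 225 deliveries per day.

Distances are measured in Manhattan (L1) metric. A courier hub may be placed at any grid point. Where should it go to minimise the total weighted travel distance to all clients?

Manhattan distance separates: Σwᵢ(|x−xᵢ|+|y−yᵢ|) = Σwᵢ|x−xᵢ| + Σwᵢ|y−yᵢ|, so x and y are optimised independently as 1-D weighted medians.
Total weight W = 600; half = 300.
x-coordinate, sorted with cumulative weight:
  x=2 (Zone IV, w=90) cum 90
  x=2 (Zone V, w=120) cum 210
  x=3 (Zone VI, w=35) cum 245
  x=5 (Zone VII, w=225) cum 470  ← median
  x=6 (Zone II, w=40) cum 510
  x=9 (Zone III, w=50) cum 560
  x=10 (Zone I, w=40) cum 600
⇒ x* = 5
y-coordinate, sorted with cumulative weight:
  y=0 (Zone IV, w=90) cum 90
  y=4 (Zone III, w=50) cum 140
  y=6 (Zone VII, w=225) cum 365  ← median
  y=9 (Zone I, w=40) cum 405
  y=11 (Zone II, w=40) cum 445
  y=11 (Zone V, w=120) cum 565
  y=11 (Zone VI, w=35) cum 600
⇒ y* = 6

(5, 6)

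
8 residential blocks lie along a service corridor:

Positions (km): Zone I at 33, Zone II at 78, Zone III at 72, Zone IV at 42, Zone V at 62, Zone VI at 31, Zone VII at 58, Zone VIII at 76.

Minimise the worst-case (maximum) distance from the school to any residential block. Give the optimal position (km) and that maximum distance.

The 1-center on a line is the midpoint of the two extreme points: leftmost at 31, rightmost at 78.
Optimal location = (31 + 78)/2 = 54.5; maximum distance = (78 − 31)/2 = 23.5.

location 54.5, max distance 23.5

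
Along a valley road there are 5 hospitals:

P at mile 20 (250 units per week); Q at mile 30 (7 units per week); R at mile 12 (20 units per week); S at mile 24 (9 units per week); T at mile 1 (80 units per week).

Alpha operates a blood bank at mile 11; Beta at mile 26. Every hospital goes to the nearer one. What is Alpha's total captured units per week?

The indifferent point is the midpoint (11+26)/2 = 18.5; hospitals left of it (closer to Alpha at 11) go to Alpha, those right go to Beta.
  T at 1 (w=80) → Alpha
  R at 12 (w=20) → Alpha
  P at 20 (w=250) → Beta
  S at 24 (w=9) → Beta
  Q at 30 (w=7) → Beta
Alpha captures 100; Beta captures 266.

100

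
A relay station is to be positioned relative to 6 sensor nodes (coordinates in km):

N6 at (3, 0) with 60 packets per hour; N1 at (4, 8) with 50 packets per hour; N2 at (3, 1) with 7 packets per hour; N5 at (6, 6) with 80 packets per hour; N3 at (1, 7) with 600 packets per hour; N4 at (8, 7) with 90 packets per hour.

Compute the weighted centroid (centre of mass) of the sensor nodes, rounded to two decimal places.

The minimiser of Σwᵢ‖p−pᵢ‖² is the weighted centroid p* = (Σwᵢpᵢ)/(Σwᵢ).
Σwᵢ = 887.
Σwᵢxᵢ = 60·3 + 50·4 + 7·3 + 80·6 + 600·1 + 90·8 = 2201.
Σwᵢyᵢ = 60·0 + 50·8 + 7·1 + 80·6 + 600·7 + 90·7 = 5717.
x* = 2201/887 = 2.48, y* = 5717/887 = 6.45.

(2.48, 6.45)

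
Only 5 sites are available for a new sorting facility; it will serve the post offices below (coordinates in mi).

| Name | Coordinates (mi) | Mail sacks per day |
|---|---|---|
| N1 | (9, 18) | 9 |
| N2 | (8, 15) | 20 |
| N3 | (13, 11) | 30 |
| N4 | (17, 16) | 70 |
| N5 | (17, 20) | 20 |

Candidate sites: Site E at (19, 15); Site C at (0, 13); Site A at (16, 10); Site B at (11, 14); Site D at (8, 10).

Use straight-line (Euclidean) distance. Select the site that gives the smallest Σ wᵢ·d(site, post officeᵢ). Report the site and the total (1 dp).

Site E, total 794.5 mi

Total weighted distance at each candidate:
  Site E (19, 15): total = 794.5
  Site C (0, 13): total = 2228.3
  Site A (16, 10): total = 1006.0
  Site B (11, 14): total = 824.1
  Site D (8, 10): total = 1351.8
Minimum is at Site E with total 794.5 mi.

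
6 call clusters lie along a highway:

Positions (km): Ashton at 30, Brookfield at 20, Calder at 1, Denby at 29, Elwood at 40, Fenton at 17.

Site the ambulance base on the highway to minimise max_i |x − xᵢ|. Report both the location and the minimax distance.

The 1-center on a line is the midpoint of the two extreme points: leftmost at 1, rightmost at 40.
Optimal location = (1 + 40)/2 = 20.5; maximum distance = (40 − 1)/2 = 19.5.

location 20.5, max distance 19.5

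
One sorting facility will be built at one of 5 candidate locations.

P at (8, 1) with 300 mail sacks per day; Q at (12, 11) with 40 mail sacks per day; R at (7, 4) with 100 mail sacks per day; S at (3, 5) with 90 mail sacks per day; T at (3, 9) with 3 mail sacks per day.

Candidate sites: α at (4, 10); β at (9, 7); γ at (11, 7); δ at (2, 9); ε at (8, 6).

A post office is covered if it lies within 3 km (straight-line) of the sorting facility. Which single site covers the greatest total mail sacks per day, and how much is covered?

ε, covering 100

Coverage radius r = 3 km; a point is covered iff (Δx)²+(Δy)² ≤ 3² = 9.
  α (4, 10): covers {T} → 3
  β (9, 7): covers {none} → 0
  γ (11, 7): covers {none} → 0
  δ (2, 9): covers {T} → 3
  ε (8, 6): covers {R} → 100
Maximum coverage at ε: 100 mail sacks per day.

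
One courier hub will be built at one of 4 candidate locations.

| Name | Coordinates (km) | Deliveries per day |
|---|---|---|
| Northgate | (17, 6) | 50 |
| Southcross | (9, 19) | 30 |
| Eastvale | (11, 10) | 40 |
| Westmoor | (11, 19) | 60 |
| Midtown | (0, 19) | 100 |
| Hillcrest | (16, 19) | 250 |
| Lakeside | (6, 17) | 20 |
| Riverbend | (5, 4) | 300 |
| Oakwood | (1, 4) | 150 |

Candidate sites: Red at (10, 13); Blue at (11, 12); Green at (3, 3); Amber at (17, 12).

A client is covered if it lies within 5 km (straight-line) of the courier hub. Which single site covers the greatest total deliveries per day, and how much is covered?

Coverage radius r = 5 km; a point is covered iff (Δx)²+(Δy)² ≤ 5² = 25.
  Red (10, 13): covers {Eastvale} → 40
  Blue (11, 12): covers {Eastvale} → 40
  Green (3, 3): covers {Riverbend, Oakwood} → 450
  Amber (17, 12): covers {none} → 0
Maximum coverage at Green: 450 deliveries per day.

Green, covering 450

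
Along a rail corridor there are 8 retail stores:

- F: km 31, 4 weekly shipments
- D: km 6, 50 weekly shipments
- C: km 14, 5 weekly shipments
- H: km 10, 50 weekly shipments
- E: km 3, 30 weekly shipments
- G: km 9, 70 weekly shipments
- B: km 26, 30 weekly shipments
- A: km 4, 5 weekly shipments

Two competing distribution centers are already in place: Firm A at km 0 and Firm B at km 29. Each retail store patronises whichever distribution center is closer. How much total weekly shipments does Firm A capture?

The indifferent point is the midpoint (0+29)/2 = 14.5; retail stores left of it (closer to Firm A at 0) go to Firm A, those right go to Firm B.
  E at 3 (w=30) → Firm A
  A at 4 (w=5) → Firm A
  D at 6 (w=50) → Firm A
  G at 9 (w=70) → Firm A
  H at 10 (w=50) → Firm A
  C at 14 (w=5) → Firm A
  B at 26 (w=30) → Firm B
  F at 31 (w=4) → Firm B
Firm A captures 210; Firm B captures 34.

210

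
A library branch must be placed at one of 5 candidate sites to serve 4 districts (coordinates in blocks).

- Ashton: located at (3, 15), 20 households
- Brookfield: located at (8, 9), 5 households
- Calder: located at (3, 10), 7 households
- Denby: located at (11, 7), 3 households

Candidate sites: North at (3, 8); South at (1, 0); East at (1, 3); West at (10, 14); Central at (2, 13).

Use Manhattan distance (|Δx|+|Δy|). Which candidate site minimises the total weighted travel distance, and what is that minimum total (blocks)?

Total weighted distance at each candidate:
  North (3, 8): total = 211
  South (1, 0): total = 555
  East (1, 3): total = 450
  West (10, 14): total = 296
  Central (2, 13): total = 183
Minimum is at Central with total 183 blocks.

Central, total 183 blocks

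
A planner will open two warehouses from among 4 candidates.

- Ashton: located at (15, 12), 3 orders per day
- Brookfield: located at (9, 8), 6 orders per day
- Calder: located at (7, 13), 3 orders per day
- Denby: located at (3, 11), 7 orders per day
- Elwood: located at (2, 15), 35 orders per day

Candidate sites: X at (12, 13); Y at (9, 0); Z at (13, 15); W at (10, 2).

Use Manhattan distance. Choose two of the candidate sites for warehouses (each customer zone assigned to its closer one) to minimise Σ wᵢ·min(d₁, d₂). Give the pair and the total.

{X, Z}, total 537

Evaluate every pair (each demand assigned to the nearer of the two):
  {X, Z}: total = 537
  {Z, W}: total = 564
  {X, W}: total = 566
  {Y, Z}: total = 570
  {X, Y}: total = 572
  {Y, W}: total = 976
Best pair: {X, Z} with total 537.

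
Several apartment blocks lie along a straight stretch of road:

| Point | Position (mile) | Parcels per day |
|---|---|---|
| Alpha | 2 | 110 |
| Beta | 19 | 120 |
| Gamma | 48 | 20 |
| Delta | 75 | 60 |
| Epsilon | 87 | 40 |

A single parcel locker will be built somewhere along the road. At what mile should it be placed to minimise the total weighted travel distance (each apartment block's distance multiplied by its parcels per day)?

For a sum of weighted absolute distances on a line, the optimum is the weighted median (not the mean). Total weight W = 350; half-weight = 175.
Sort by position and accumulate weight:
  mile 2 (Alpha, w=110) → cum 110
  mile 19 (Beta, w=120) → cum 230  ≥ 175 → median here
  mile 48 (Gamma, w=20) → cum 250
  mile 75 (Delta, w=60) → cum 310
  mile 87 (Epsilon, w=40) → cum 350
Optimal location: mile 19.

x = 19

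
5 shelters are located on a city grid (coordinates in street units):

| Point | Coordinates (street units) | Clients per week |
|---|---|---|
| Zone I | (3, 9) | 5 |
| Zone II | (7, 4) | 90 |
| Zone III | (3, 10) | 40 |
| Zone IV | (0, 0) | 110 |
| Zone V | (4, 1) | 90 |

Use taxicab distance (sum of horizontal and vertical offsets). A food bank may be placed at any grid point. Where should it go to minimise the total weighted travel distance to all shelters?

Manhattan distance separates: Σwᵢ(|x−xᵢ|+|y−yᵢ|) = Σwᵢ|x−xᵢ| + Σwᵢ|y−yᵢ|, so x and y are optimised independently as 1-D weighted medians.
Total weight W = 335; half = 167.5.
x-coordinate, sorted with cumulative weight:
  x=0 (Zone IV, w=110) cum 110
  x=3 (Zone I, w=5) cum 115
  x=3 (Zone III, w=40) cum 155
  x=4 (Zone V, w=90) cum 245  ← median
  x=7 (Zone II, w=90) cum 335
⇒ x* = 4
y-coordinate, sorted with cumulative weight:
  y=0 (Zone IV, w=110) cum 110
  y=1 (Zone V, w=90) cum 200  ← median
  y=4 (Zone II, w=90) cum 290
  y=9 (Zone I, w=5) cum 295
  y=10 (Zone III, w=40) cum 335
⇒ y* = 1

(4, 1)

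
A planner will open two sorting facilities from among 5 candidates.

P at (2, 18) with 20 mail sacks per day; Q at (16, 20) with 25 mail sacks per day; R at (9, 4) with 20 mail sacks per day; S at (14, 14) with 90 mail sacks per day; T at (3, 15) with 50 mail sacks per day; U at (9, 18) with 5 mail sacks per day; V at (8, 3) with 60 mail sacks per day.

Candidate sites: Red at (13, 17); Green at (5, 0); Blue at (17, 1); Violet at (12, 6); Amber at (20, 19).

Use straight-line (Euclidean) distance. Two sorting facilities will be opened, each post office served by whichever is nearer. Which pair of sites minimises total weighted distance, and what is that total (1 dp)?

{Red, Green}, total 1509.8

Evaluate every pair (each demand assigned to the nearer of the two):
  {Red, Green}: total = 1509.8
  {Red, Violet}: total = 1514.2
  {Red, Blue}: total = 1866.1
  {Violet, Amber}: total = 2182.1
  {Red, Amber}: total = 2303.1
  {Green, Amber}: total = 2346.1
  {Green, Violet}: total = 2443.5
  {Blue, Violet}: total = 2488.9
  {Blue, Amber}: total = 2819.0
  {Green, Blue}: total = 3257.9
Best pair: {Red, Green} with total 1509.8.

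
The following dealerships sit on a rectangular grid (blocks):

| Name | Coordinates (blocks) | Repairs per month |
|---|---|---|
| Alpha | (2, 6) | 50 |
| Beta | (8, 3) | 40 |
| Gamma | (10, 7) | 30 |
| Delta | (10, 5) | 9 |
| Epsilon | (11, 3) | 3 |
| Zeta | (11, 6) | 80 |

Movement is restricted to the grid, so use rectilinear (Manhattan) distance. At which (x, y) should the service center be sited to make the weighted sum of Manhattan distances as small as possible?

Manhattan distance separates: Σwᵢ(|x−xᵢ|+|y−yᵢ|) = Σwᵢ|x−xᵢ| + Σwᵢ|y−yᵢ|, so x and y are optimised independently as 1-D weighted medians.
Total weight W = 212; half = 106.
x-coordinate, sorted with cumulative weight:
  x=2 (Alpha, w=50) cum 50
  x=8 (Beta, w=40) cum 90
  x=10 (Gamma, w=30) cum 120  ← median
  x=10 (Delta, w=9) cum 129
  x=11 (Epsilon, w=3) cum 132
  x=11 (Zeta, w=80) cum 212
⇒ x* = 10
y-coordinate, sorted with cumulative weight:
  y=3 (Beta, w=40) cum 40
  y=3 (Epsilon, w=3) cum 43
  y=5 (Delta, w=9) cum 52
  y=6 (Alpha, w=50) cum 102
  y=6 (Zeta, w=80) cum 182  ← median
  y=7 (Gamma, w=30) cum 212
⇒ y* = 6

(10, 6)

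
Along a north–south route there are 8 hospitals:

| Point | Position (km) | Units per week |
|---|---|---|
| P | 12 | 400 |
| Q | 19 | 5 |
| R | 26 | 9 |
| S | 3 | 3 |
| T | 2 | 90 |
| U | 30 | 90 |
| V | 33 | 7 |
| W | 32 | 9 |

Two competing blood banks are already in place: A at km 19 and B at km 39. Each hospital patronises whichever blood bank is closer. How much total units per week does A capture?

The indifferent point is the midpoint (19+39)/2 = 29; hospitals left of it (closer to A at 19) go to A, those right go to B.
  T at 2 (w=90) → A
  S at 3 (w=3) → A
  P at 12 (w=400) → A
  Q at 19 (w=5) → A
  R at 26 (w=9) → A
  U at 30 (w=90) → B
  W at 32 (w=9) → B
  V at 33 (w=7) → B
A captures 507; B captures 106.

507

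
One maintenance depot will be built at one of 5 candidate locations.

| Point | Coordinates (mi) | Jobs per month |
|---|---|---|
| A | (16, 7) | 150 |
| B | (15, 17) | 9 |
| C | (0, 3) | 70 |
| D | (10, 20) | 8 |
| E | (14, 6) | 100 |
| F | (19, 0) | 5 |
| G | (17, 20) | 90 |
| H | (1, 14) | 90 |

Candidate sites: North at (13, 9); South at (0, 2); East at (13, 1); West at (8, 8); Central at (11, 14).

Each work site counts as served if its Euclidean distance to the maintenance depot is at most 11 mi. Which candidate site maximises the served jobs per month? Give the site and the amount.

Coverage radius r = 11 mi; a point is covered iff (Δx)²+(Δy)² ≤ 11² = 121.
  North (13, 9): covers {A, B, E, F} → 264
  South (0, 2): covers {C} → 70
  East (13, 1): covers {A, E, F} → 255
  West (8, 8): covers {A, C, E, H} → 410
  Central (11, 14): covers {A, B, D, E, G, H} → 447
Maximum coverage at Central: 447 jobs per month.

Central, covering 447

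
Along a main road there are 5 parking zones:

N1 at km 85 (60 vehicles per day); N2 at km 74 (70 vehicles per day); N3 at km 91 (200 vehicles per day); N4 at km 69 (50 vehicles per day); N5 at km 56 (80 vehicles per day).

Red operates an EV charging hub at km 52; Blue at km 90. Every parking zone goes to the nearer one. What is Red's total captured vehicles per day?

The indifferent point is the midpoint (52+90)/2 = 71; parking zones left of it (closer to Red at 52) go to Red, those right go to Blue.
  N5 at 56 (w=80) → Red
  N4 at 69 (w=50) → Red
  N2 at 74 (w=70) → Blue
  N1 at 85 (w=60) → Blue
  N3 at 91 (w=200) → Blue
Red captures 130; Blue captures 330.

130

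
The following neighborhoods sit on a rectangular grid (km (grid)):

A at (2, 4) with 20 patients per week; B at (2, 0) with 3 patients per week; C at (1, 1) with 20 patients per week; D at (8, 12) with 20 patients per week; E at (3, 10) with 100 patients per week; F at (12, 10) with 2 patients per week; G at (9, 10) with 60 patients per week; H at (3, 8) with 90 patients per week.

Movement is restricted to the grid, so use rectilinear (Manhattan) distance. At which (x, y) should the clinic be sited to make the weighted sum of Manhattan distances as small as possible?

Manhattan distance separates: Σwᵢ(|x−xᵢ|+|y−yᵢ|) = Σwᵢ|x−xᵢ| + Σwᵢ|y−yᵢ|, so x and y are optimised independently as 1-D weighted medians.
Total weight W = 315; half = 157.5.
x-coordinate, sorted with cumulative weight:
  x=1 (C, w=20) cum 20
  x=2 (A, w=20) cum 40
  x=2 (B, w=3) cum 43
  x=3 (E, w=100) cum 143
  x=3 (H, w=90) cum 233  ← median
  x=8 (D, w=20) cum 253
  x=9 (G, w=60) cum 313
  x=12 (F, w=2) cum 315
⇒ x* = 3
y-coordinate, sorted with cumulative weight:
  y=0 (B, w=3) cum 3
  y=1 (C, w=20) cum 23
  y=4 (A, w=20) cum 43
  y=8 (H, w=90) cum 133
  y=10 (E, w=100) cum 233  ← median
  y=10 (F, w=2) cum 235
  y=10 (G, w=60) cum 295
  y=12 (D, w=20) cum 315
⇒ y* = 10

(3, 10)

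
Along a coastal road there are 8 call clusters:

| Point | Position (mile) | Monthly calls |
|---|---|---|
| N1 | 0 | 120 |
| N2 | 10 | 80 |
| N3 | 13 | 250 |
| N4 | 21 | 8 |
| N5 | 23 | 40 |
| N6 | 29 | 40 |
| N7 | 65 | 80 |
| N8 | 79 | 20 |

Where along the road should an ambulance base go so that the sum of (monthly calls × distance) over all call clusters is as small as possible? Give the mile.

x = 13

For a sum of weighted absolute distances on a line, the optimum is the weighted median (not the mean). Total weight W = 638; half-weight = 319.
Sort by position and accumulate weight:
  mile 0 (N1, w=120) → cum 120
  mile 10 (N2, w=80) → cum 200
  mile 13 (N3, w=250) → cum 450  ≥ 319 → median here
  mile 21 (N4, w=8) → cum 458
  mile 23 (N5, w=40) → cum 498
  mile 29 (N6, w=40) → cum 538
  mile 65 (N7, w=80) → cum 618
  mile 79 (N8, w=20) → cum 638
Optimal location: mile 13.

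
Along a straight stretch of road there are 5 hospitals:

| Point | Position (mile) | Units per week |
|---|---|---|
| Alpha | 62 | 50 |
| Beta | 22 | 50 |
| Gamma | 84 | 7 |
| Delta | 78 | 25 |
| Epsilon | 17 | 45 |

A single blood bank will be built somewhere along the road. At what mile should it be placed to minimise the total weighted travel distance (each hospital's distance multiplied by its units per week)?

x = 22

For a sum of weighted absolute distances on a line, the optimum is the weighted median (not the mean). Total weight W = 177; half-weight = 88.5.
Sort by position and accumulate weight:
  mile 17 (Epsilon, w=45) → cum 45
  mile 22 (Beta, w=50) → cum 95  ≥ 88.5 → median here
  mile 62 (Alpha, w=50) → cum 145
  mile 78 (Delta, w=25) → cum 170
  mile 84 (Gamma, w=7) → cum 177
Optimal location: mile 22.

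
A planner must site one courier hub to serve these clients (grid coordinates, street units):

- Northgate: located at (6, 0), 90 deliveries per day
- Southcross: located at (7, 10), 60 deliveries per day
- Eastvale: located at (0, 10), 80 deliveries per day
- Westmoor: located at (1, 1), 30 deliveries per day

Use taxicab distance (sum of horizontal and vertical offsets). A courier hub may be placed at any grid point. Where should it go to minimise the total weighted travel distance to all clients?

(6, 10)

Manhattan distance separates: Σwᵢ(|x−xᵢ|+|y−yᵢ|) = Σwᵢ|x−xᵢ| + Σwᵢ|y−yᵢ|, so x and y are optimised independently as 1-D weighted medians.
Total weight W = 260; half = 130.
x-coordinate, sorted with cumulative weight:
  x=0 (Eastvale, w=80) cum 80
  x=1 (Westmoor, w=30) cum 110
  x=6 (Northgate, w=90) cum 200  ← median
  x=7 (Southcross, w=60) cum 260
⇒ x* = 6
y-coordinate, sorted with cumulative weight:
  y=0 (Northgate, w=90) cum 90
  y=1 (Westmoor, w=30) cum 120
  y=10 (Southcross, w=60) cum 180  ← median
  y=10 (Eastvale, w=80) cum 260
⇒ y* = 10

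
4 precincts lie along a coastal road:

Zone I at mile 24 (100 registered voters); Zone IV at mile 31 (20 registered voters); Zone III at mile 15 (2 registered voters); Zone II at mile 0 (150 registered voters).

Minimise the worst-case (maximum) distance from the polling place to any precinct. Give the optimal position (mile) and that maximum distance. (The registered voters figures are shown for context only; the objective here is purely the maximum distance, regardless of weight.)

location 15.5, max distance 15.5

The 1-center on a line is the midpoint of the two extreme points: leftmost at 0, rightmost at 31.
Optimal location = (0 + 31)/2 = 15.5; maximum distance = (31 − 0)/2 = 15.5.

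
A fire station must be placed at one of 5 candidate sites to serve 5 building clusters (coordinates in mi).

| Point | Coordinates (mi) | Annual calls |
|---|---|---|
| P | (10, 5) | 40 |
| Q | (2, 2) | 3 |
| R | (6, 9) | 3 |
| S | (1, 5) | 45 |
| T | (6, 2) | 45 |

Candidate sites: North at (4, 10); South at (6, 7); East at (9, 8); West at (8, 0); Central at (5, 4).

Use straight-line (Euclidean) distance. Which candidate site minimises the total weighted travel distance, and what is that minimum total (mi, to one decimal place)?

Central, total 516.2 mi

Total weighted distance at each candidate:
  North (4, 10): total = 977.3
  South (6, 7): total = 671.4
  East (9, 8): total = 850.0
  West (8, 0): total = 776.4
  Central (5, 4): total = 516.2
Minimum is at Central with total 516.2 mi.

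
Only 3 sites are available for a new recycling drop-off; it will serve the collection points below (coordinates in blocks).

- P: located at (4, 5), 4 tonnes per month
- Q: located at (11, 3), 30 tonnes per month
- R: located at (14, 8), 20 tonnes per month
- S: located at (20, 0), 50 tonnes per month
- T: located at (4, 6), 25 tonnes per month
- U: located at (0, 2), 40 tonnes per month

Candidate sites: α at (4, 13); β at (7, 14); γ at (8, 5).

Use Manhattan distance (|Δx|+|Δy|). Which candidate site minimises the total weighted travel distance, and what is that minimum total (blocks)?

γ, total 1761 blocks

Total weighted distance at each candidate:
  α (4, 13): total = 3067
  β (7, 14): total = 3143
  γ (8, 5): total = 1761
Minimum is at γ with total 1761 blocks.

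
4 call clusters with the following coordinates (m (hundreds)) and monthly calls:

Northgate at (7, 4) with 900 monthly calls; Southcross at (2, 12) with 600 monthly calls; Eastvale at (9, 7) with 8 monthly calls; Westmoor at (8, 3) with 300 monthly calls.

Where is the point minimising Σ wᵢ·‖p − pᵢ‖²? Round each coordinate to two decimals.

(5.52, 6.50)

The minimiser of Σwᵢ‖p−pᵢ‖² is the weighted centroid p* = (Σwᵢpᵢ)/(Σwᵢ).
Σwᵢ = 1808.
Σwᵢxᵢ = 900·7 + 600·2 + 8·9 + 300·8 = 9972.
Σwᵢyᵢ = 900·4 + 600·12 + 8·7 + 300·3 = 11756.
x* = 9972/1808 = 5.52, y* = 11756/1808 = 6.50.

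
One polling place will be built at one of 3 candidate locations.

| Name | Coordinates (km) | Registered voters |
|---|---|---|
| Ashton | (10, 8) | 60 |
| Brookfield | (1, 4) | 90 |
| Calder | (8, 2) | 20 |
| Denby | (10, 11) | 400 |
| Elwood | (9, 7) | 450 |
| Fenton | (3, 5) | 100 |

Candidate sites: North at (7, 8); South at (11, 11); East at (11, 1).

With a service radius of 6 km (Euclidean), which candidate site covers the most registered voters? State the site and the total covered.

Coverage radius r = 6 km; a point is covered iff (Δx)²+(Δy)² ≤ 6² = 36.
  North (7, 8): covers {Ashton, Denby, Elwood, Fenton} → 1010
  South (11, 11): covers {Ashton, Denby, Elwood} → 910
  East (11, 1): covers {Calder} → 20
Maximum coverage at North: 1010 registered voters.

North, covering 1010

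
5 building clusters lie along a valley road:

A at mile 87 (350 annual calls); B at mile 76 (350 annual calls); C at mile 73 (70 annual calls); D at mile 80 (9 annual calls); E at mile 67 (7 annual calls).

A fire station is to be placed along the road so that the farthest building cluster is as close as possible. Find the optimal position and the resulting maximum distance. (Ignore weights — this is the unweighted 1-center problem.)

The 1-center on a line is the midpoint of the two extreme points: leftmost at 67, rightmost at 87.
Optimal location = (67 + 87)/2 = 77; maximum distance = (87 − 67)/2 = 10.

location 77, max distance 10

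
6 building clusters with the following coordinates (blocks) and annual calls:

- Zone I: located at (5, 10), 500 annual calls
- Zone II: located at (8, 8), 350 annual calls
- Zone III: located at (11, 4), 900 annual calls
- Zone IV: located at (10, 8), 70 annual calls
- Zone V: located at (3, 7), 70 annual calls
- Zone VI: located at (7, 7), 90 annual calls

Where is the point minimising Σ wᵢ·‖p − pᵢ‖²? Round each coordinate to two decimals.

(8.45, 6.61)

The minimiser of Σwᵢ‖p−pᵢ‖² is the weighted centroid p* = (Σwᵢpᵢ)/(Σwᵢ).
Σwᵢ = 1980.
Σwᵢxᵢ = 500·5 + 350·8 + 900·11 + 70·10 + 70·3 + 90·7 = 16740.
Σwᵢyᵢ = 500·10 + 350·8 + 900·4 + 70·8 + 70·7 + 90·7 = 13080.
x* = 16740/1980 = 8.45, y* = 13080/1980 = 6.61.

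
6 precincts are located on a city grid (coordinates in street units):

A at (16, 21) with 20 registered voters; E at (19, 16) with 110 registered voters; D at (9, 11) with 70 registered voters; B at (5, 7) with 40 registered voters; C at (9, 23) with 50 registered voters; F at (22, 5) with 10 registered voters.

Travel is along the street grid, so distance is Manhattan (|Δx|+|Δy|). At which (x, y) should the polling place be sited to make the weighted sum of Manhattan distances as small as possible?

(9, 16)

Manhattan distance separates: Σwᵢ(|x−xᵢ|+|y−yᵢ|) = Σwᵢ|x−xᵢ| + Σwᵢ|y−yᵢ|, so x and y are optimised independently as 1-D weighted medians.
Total weight W = 300; half = 150.
x-coordinate, sorted with cumulative weight:
  x=5 (B, w=40) cum 40
  x=9 (D, w=70) cum 110
  x=9 (C, w=50) cum 160  ← median
  x=16 (A, w=20) cum 180
  x=19 (E, w=110) cum 290
  x=22 (F, w=10) cum 300
⇒ x* = 9
y-coordinate, sorted with cumulative weight:
  y=5 (F, w=10) cum 10
  y=7 (B, w=40) cum 50
  y=11 (D, w=70) cum 120
  y=16 (E, w=110) cum 230  ← median
  y=21 (A, w=20) cum 250
  y=23 (C, w=50) cum 300
⇒ y* = 16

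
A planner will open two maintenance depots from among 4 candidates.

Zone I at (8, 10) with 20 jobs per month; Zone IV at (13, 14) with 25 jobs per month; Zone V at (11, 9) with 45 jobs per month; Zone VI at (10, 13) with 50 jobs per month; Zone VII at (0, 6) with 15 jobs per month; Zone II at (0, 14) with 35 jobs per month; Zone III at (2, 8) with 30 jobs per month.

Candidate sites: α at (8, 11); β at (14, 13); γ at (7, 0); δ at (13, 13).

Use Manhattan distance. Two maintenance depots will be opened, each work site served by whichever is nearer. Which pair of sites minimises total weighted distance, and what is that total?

{α, δ}, total 1270

Evaluate every pair (each demand assigned to the nearer of the two):
  {α, δ}: total = 1270
  {α, β}: total = 1345
  {α, γ}: total = 1495
  {γ, δ}: total = 1680
  {β, γ}: total = 1855
  {β, δ}: total = 1875
Best pair: {α, δ} with total 1270.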